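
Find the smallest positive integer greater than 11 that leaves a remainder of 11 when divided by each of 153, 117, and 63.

13934

N − 11 must be a common multiple of 153, 117, and 63.
153 = 3^2 × 17
117 = 3^2 × 13
63 = 3^2 × 7
LCM(153, 117, 63) = 3^2 × 7 × 13 × 17 = 13923.
Smallest N > 11 is LCM + 11 = 13923 + 11 = 13934.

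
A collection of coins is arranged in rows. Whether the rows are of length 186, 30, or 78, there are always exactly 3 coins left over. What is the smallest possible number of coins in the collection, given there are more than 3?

N − 3 must be a common multiple of 186, 30, and 78.
186 = 2 × 3 × 31
30 = 2 × 3 × 5
78 = 2 × 3 × 13
LCM(186, 30, 78) = 2 × 3 × 5 × 13 × 31 = 12090.
Smallest N > 3 is LCM + 3 = 12090 + 3 = 12093.

12093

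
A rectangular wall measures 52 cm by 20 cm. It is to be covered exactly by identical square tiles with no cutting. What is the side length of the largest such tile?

The tile side must divide both 52 and 20, so the largest is their gcd.
52 = 2^2 × 13
20 = 2^2 × 5
gcd(52, 20) = 2^2 = 4.

4 cm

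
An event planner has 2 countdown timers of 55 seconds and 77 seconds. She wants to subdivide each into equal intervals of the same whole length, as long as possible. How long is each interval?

11 seconds

The interval must divide each timer length; the longest such is the gcd.
55 = 5 × 11
77 = 7 × 11
gcd(55, 77) = 11.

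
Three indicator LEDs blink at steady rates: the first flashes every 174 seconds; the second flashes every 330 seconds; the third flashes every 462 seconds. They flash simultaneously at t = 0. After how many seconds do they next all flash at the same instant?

66990 seconds

They coincide at every common multiple of the periods; the first is the LCM.
174 = 2 × 3 × 29
330 = 2 × 3 × 5 × 11
462 = 2 × 3 × 7 × 11
LCM(174, 330, 462) = 2 × 3 × 5 × 7 × 11 × 29 = 66990.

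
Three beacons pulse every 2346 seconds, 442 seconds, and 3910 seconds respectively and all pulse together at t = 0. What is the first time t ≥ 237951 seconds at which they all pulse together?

304980 seconds

Joint pulses occur at multiples of LCM(2346, 442, 3910).
2346 = 2 × 3 × 17 × 23
442 = 2 × 13 × 17
3910 = 2 × 5 × 17 × 23
LCM(2346, 442, 3910) = 2 × 3 × 5 × 13 × 17 × 23 = 152490.
Smallest multiple of 152490 that is ≥ 237951: ⌈237951/152490⌉ × 152490 = 2 × 152490 = 304980.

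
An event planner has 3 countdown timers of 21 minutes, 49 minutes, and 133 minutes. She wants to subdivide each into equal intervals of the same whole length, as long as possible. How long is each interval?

The interval must divide each timer length; the longest such is the gcd.
21 = 3 × 7
49 = 7^2
133 = 7 × 19
gcd(21, 49, 133) = 7.

7 minutes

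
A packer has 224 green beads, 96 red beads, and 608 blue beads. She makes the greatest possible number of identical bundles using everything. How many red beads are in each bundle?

Number of bundles = gcd(224, 96, 608).
224 = 2^5 × 7
96 = 2^5 × 3
608 = 2^5 × 19
gcd(224, 96, 608) = 2^5 = 32.
red beads per bundle = 96 / 32 = 3.

3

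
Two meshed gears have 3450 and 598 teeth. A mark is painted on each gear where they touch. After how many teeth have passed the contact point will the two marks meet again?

44850 teeth

The first simultaneous occurrence is after LCM of the individual periods.
3450 = 2 × 3 × 5^2 × 23
598 = 2 × 13 × 23
LCM(3450, 598) = 2 × 3 × 5^2 × 13 × 23 = 44850.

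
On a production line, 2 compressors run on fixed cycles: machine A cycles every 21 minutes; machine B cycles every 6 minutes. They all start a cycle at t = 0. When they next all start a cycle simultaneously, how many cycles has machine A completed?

2 cycles

The first common completion time is the LCM of the periods.
21 = 3 × 7
6 = 2 × 3
LCM(21, 6) = 2 × 3 × 7 = 42.
Cycles for period 21: 42 / 21 = 2.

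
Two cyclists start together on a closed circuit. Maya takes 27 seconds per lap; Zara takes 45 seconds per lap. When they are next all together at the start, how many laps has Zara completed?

The first common completion time is the LCM of the periods.
27 = 3^3
45 = 3^2 × 5
LCM(27, 45) = 3^3 × 5 = 135.
Laps for period 45: 135 / 45 = 3.

3 laps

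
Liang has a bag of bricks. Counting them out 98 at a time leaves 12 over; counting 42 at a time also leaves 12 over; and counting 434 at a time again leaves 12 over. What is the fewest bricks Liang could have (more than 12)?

N − 12 must be a common multiple of 98, 42, and 434.
98 = 2 × 7^2
42 = 2 × 3 × 7
434 = 2 × 7 × 31
LCM(98, 42, 434) = 2 × 3 × 7^2 × 31 = 9114.
Smallest N > 12 is LCM + 12 = 9114 + 12 = 9126.

9126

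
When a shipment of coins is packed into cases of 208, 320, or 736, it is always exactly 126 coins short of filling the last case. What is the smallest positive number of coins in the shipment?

Being 126 short of a full case of size k means N ≡ −126 (mod k), i.e. N + 126 is a multiple of each size.
208 = 2^4 × 13
320 = 2^6 × 5
736 = 2^5 × 23
LCM(208, 320, 736) = 2^6 × 5 × 13 × 23 = 95680.
Smallest positive N is 95680 − 126 = 95554.

95554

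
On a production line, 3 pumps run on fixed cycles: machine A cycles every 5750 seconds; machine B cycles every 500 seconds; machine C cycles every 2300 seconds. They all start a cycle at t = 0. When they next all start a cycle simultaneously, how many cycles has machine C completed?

All finish a whole number of cycles simultaneously at t = LCM of the periods.
5750 = 2 × 5^3 × 23
500 = 2^2 × 5^3
2300 = 2^2 × 5^2 × 23
LCM(5750, 500, 2300) = 2^2 × 5^3 × 23 = 11500.
Cycles for period 2300: 11500 / 2300 = 5.

5 cycles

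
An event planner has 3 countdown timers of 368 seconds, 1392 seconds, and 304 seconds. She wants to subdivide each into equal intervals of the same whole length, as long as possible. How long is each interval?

16 seconds

The interval must divide each timer length; the longest such is the gcd.
368 = 2^4 × 23
1392 = 2^4 × 3 × 29
304 = 2^4 × 19
gcd(368, 1392, 304) = 2^4 = 16.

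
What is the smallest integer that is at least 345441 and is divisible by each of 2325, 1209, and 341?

664950

The integer must be a common multiple of 2325, 1209, and 341, so a multiple of their LCM.
2325 = 3 × 5^2 × 31
1209 = 3 × 13 × 31
341 = 11 × 31
LCM(2325, 1209, 341) = 3 × 5^2 × 11 × 13 × 31 = 332475.
Smallest multiple of 332475 that is ≥ 345441: ⌈345441/332475⌉ × 332475 = 2 × 332475 = 664950.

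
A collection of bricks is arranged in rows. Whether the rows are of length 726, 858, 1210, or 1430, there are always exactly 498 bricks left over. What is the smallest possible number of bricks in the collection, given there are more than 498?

N − 498 must be a common multiple of 726, 858, 1210, and 1430.
726 = 2 × 3 × 11^2
858 = 2 × 3 × 11 × 13
1210 = 2 × 5 × 11^2
1430 = 2 × 5 × 11 × 13
LCM(726, 858, 1210, 1430) = 2 × 3 × 5 × 11^2 × 13 = 47190.
Smallest N > 498 is LCM + 498 = 47190 + 498 = 47688.

47688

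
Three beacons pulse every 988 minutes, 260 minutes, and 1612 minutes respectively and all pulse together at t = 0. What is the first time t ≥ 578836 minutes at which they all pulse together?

612560 minutes

Joint pulses occur at multiples of LCM(988, 260, 1612).
988 = 2^2 × 13 × 19
260 = 2^2 × 5 × 13
1612 = 2^2 × 13 × 31
LCM(988, 260, 1612) = 2^2 × 5 × 13 × 19 × 31 = 153140.
Smallest multiple of 153140 that is ≥ 578836: ⌈578836/153140⌉ × 153140 = 4 × 153140 = 612560.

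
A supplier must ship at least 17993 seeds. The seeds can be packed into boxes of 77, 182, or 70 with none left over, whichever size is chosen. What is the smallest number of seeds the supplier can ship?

20020

The number of seeds must be a common multiple of 77, 182, and 70, so a multiple of their LCM.
77 = 7 × 11
182 = 2 × 7 × 13
70 = 2 × 5 × 7
LCM(77, 182, 70) = 2 × 5 × 7 × 11 × 13 = 10010.
Smallest multiple of 10010 that is ≥ 17993: ⌈17993/10010⌉ × 10010 = 2 × 10010 = 20020.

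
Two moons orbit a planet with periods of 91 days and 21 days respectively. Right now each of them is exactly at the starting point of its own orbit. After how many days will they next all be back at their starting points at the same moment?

273 days

We need the least common multiple of the intervals.
91 = 7 × 13
21 = 3 × 7
LCM(91, 21) = 3 × 7 × 13 = 273.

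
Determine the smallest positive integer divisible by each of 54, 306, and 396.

54 = 2 × 3^3
306 = 2 × 3^2 × 17
396 = 2^2 × 3^2 × 11
LCM(54, 306, 396) = 2^2 × 3^3 × 11 × 17 = 20196.

20196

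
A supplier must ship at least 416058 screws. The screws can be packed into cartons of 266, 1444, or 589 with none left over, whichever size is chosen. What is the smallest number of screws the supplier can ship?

The number of screws must be a common multiple of 266, 1444, and 589, so a multiple of their LCM.
266 = 2 × 7 × 19
1444 = 2^2 × 19^2
589 = 19 × 31
LCM(266, 1444, 589) = 2^2 × 7 × 19^2 × 31 = 313348.
Smallest multiple of 313348 that is ≥ 416058: ⌈416058/313348⌉ × 313348 = 2 × 313348 = 626696.

626696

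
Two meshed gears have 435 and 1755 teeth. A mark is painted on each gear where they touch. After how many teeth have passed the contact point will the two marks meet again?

50895 teeth

The first simultaneous occurrence is after LCM of the individual periods.
435 = 3 × 5 × 29
1755 = 3^3 × 5 × 13
LCM(435, 1755) = 3^3 × 5 × 13 × 29 = 50895.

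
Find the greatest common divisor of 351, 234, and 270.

9

351 = 3^3 × 13
234 = 2 × 3^2 × 13
270 = 2 × 3^3 × 5
gcd(351, 234, 270) = 3^2 = 9.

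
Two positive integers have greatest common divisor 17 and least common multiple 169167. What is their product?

For any two positive integers, gcd × lcm = product = 17 × 169167 = 2875839.

2875839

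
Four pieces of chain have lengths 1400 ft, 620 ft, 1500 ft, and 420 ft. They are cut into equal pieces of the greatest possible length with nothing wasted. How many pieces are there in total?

197

Piece length = gcd(1400, 620, 1500, 420).
1400 = 2^3 × 5^2 × 7
620 = 2^2 × 5 × 31
1500 = 2^2 × 3 × 5^3
420 = 2^2 × 3 × 5 × 7
gcd(1400, 620, 1500, 420) = 2^2 × 5 = 20.
Total pieces = 1400/20 + 620/20 + 1500/20 + 420/20 = 70 + 31 + 75 + 21 = 197.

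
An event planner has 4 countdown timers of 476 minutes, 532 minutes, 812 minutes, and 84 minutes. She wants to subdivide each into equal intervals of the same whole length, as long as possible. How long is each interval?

28 minutes

The interval must divide each timer length; the longest such is the gcd.
476 = 2^2 × 7 × 17
532 = 2^2 × 7 × 19
812 = 2^2 × 7 × 29
84 = 2^2 × 3 × 7
gcd(476, 532, 812, 84) = 2^2 × 7 = 28.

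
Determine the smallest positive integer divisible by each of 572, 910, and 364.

20020

572 = 2^2 × 11 × 13
910 = 2 × 5 × 7 × 13
364 = 2^2 × 7 × 13
LCM(572, 910, 364) = 2^2 × 5 × 7 × 11 × 13 = 20020.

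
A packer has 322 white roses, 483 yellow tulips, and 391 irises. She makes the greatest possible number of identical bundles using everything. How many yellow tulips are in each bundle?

Number of bundles = gcd(322, 483, 391).
322 = 2 × 7 × 23
483 = 3 × 7 × 23
391 = 17 × 23
gcd(322, 483, 391) = 23.
yellow tulips per bundle = 483 / 23 = 21.

21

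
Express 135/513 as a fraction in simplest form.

5/19

135 = 3^3 × 5
513 = 3^3 × 19
gcd(135, 513) = 3^3 = 27.
Divide numerator and denominator by 27: 135/513 = 5/19.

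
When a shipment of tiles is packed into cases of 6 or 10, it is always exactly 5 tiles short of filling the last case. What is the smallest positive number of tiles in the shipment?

25

Being 5 short of a full case of size k means N ≡ −5 (mod k), i.e. N + 5 is a multiple of each size.
6 = 2 × 3
10 = 2 × 5
LCM(6, 10) = 2 × 3 × 5 = 30.
Smallest positive N is 30 − 5 = 25.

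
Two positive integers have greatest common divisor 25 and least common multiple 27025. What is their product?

For any two positive integers, gcd × lcm = product = 25 × 27025 = 675625.

675625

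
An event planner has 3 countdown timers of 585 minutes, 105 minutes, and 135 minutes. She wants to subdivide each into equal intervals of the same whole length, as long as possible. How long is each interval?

15 minutes

The interval must divide each timer length; the longest such is the gcd.
585 = 3^2 × 5 × 13
105 = 3 × 5 × 7
135 = 3^3 × 5
gcd(585, 105, 135) = 3 × 5 = 15.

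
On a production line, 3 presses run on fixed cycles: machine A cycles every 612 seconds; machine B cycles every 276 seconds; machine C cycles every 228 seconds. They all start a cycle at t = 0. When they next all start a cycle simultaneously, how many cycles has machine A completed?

The first common completion time is the LCM of the periods.
612 = 2^2 × 3^2 × 17
276 = 2^2 × 3 × 23
228 = 2^2 × 3 × 19
LCM(612, 276, 228) = 2^2 × 3^2 × 17 × 19 × 23 = 267444.
Cycles for period 612: 267444 / 612 = 437.

437 cycles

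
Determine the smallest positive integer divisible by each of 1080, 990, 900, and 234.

1080 = 2^3 × 3^3 × 5
990 = 2 × 3^2 × 5 × 11
900 = 2^2 × 3^2 × 5^2
234 = 2 × 3^2 × 13
LCM(1080, 990, 900, 234) = 2^3 × 3^3 × 5^2 × 11 × 13 = 772200.

772200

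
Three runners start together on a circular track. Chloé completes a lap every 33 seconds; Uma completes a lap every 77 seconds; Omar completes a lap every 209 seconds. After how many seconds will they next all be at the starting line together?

4389 seconds

We need the least common multiple of the intervals.
33 = 3 × 11
77 = 7 × 11
209 = 11 × 19
LCM(33, 77, 209) = 3 × 7 × 11 × 19 = 4389.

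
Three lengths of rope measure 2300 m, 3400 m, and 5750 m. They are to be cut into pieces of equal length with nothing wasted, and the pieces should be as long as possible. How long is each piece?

The greatest length dividing all of 2300, 3400, and 5750 is their gcd.
2300 = 2^2 × 5^2 × 23
3400 = 2^3 × 5^2 × 17
5750 = 2 × 5^3 × 23
gcd(2300, 3400, 5750) = 2 × 5^2 = 50.

50 m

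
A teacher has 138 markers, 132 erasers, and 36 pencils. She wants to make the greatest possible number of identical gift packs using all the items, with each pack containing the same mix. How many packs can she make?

6 packs

The pack count must divide each quantity, so the greatest is gcd(138, 132, 36).
138 = 2 × 3 × 23
132 = 2^2 × 3 × 11
36 = 2^2 × 3^2
gcd(138, 132, 36) = 2 × 3 = 6.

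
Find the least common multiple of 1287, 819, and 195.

45045

1287 = 3^2 × 11 × 13
819 = 3^2 × 7 × 13
195 = 3 × 5 × 13
LCM(1287, 819, 195) = 3^2 × 5 × 7 × 11 × 13 = 45045.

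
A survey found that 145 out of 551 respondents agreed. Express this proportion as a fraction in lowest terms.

5/19

145 = 5 × 29
551 = 19 × 29
gcd(145, 551) = 29.
Divide numerator and denominator by 29: 145/551 = 5/19.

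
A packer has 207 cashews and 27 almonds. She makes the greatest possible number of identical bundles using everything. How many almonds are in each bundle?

Number of bundles = gcd(207, 27).
207 = 3^2 × 23
27 = 3^3
gcd(207, 27) = 3^2 = 9.
almonds per bundle = 27 / 9 = 3.

3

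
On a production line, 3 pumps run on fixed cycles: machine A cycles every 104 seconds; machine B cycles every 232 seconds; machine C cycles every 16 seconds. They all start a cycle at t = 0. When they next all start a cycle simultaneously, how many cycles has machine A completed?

All finish a whole number of cycles simultaneously at t = LCM of the periods.
104 = 2^3 × 13
232 = 2^3 × 29
16 = 2^4
LCM(104, 232, 16) = 2^4 × 13 × 29 = 6032.
Cycles for period 104: 6032 / 104 = 58.

58 cycles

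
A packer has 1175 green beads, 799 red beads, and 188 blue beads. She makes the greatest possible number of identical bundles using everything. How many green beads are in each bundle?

25

Number of bundles = gcd(1175, 799, 188).
1175 = 5^2 × 47
799 = 17 × 47
188 = 2^2 × 47
gcd(1175, 799, 188) = 47.
green beads per bundle = 1175 / 47 = 25.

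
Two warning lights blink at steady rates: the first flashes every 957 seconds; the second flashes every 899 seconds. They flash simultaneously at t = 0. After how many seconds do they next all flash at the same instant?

29667 seconds

The first simultaneous occurrence is after LCM of the individual periods.
957 = 3 × 11 × 29
899 = 29 × 31
LCM(957, 899) = 3 × 11 × 29 × 31 = 29667.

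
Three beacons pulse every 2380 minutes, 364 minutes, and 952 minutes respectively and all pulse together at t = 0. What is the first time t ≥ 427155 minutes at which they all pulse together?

Joint pulses occur at multiples of LCM(2380, 364, 952).
2380 = 2^2 × 5 × 7 × 17
364 = 2^2 × 7 × 13
952 = 2^3 × 7 × 17
LCM(2380, 364, 952) = 2^3 × 5 × 7 × 13 × 17 = 61880.
Smallest multiple of 61880 that is ≥ 427155: ⌈427155/61880⌉ × 61880 = 7 × 61880 = 433160.

433160 minutes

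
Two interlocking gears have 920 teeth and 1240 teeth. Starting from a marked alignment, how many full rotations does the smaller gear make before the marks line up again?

All finish a whole number of cycles simultaneously at t = LCM of the periods.
920 = 2^3 × 5 × 23
1240 = 2^3 × 5 × 31
LCM(920, 1240) = 2^3 × 5 × 23 × 31 = 28520.
Rotations for period 920: 28520 / 920 = 31.

31 rotations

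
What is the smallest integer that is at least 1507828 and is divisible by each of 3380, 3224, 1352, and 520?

1676480

The integer must be a common multiple of 3380, 3224, 1352, and 520, so a multiple of their LCM.
3380 = 2^2 × 5 × 13^2
3224 = 2^3 × 13 × 31
1352 = 2^3 × 13^2
520 = 2^3 × 5 × 13
LCM(3380, 3224, 1352, 520) = 2^3 × 5 × 13^2 × 31 = 209560.
Smallest multiple of 209560 that is ≥ 1507828: ⌈1507828/209560⌉ × 209560 = 8 × 209560 = 1676480.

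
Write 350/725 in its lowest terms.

350 = 2 × 5^2 × 7
725 = 5^2 × 29
gcd(350, 725) = 5^2 = 25.
Divide numerator and denominator by 25: 350/725 = 14/29.

14/29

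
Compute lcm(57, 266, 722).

57 = 3 × 19
266 = 2 × 7 × 19
722 = 2 × 19^2
LCM(57, 266, 722) = 2 × 3 × 7 × 19^2 = 15162.

15162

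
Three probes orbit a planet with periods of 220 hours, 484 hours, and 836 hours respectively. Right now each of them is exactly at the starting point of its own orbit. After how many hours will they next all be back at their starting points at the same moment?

The first simultaneous occurrence is after LCM of the individual periods.
220 = 2^2 × 5 × 11
484 = 2^2 × 11^2
836 = 2^2 × 11 × 19
LCM(220, 484, 836) = 2^2 × 5 × 11^2 × 19 = 45980.

45980 hours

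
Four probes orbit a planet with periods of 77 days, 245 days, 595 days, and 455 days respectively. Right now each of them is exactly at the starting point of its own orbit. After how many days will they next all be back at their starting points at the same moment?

They coincide at every common multiple of the periods; the first is the LCM.
77 = 7 × 11
245 = 5 × 7^2
595 = 5 × 7 × 17
455 = 5 × 7 × 13
LCM(77, 245, 595, 455) = 5 × 7^2 × 11 × 13 × 17 = 595595.

595595 days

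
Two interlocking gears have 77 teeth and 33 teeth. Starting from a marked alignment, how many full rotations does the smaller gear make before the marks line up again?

The first common completion time is the LCM of the periods.
77 = 7 × 11
33 = 3 × 11
LCM(77, 33) = 3 × 7 × 11 = 231.
Rotations for period 33: 231 / 33 = 7.

7 rotations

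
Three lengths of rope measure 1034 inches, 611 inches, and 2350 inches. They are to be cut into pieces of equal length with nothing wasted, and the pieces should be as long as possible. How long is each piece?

47 inches

The greatest length dividing all of 1034, 611, and 2350 is their gcd.
1034 = 2 × 11 × 47
611 = 13 × 47
2350 = 2 × 5^2 × 47
gcd(1034, 611, 2350) = 47.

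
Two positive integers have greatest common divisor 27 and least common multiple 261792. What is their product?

For any two positive integers, gcd × lcm = product = 27 × 261792 = 7068384.

7068384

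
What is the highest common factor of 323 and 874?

19

323 = 17 × 19
874 = 2 × 19 × 23
gcd(323, 874) = 19.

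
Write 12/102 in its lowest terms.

12 = 2^2 × 3
102 = 2 × 3 × 17
gcd(12, 102) = 2 × 3 = 6.
Divide numerator and denominator by 6: 12/102 = 2/17.

2/17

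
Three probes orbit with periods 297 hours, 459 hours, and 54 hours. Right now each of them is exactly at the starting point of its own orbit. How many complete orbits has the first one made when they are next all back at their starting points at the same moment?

34 orbits

They are all back at their starting positions together after one LCM of the periods.
297 = 3^3 × 11
459 = 3^3 × 17
54 = 2 × 3^3
LCM(297, 459, 54) = 2 × 3^3 × 11 × 17 = 10098.
Orbits for period 297: 10098 / 297 = 34.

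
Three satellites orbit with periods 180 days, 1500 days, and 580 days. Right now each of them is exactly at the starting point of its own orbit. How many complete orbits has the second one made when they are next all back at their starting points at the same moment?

They are all back at their starting positions together after one LCM of the periods.
180 = 2^2 × 3^2 × 5
1500 = 2^2 × 3 × 5^3
580 = 2^2 × 5 × 29
LCM(180, 1500, 580) = 2^2 × 3^2 × 5^3 × 29 = 130500.
Orbits for period 1500: 130500 / 1500 = 87.

87 orbits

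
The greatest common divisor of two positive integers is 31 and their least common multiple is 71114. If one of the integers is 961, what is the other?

2294

For two integers, gcd × lcm = product, so the other is (31 × 71114) / 961 = 2204534 / 961 = 2294.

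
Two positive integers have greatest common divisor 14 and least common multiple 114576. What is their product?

For any two positive integers, gcd × lcm = product = 14 × 114576 = 1604064.

1604064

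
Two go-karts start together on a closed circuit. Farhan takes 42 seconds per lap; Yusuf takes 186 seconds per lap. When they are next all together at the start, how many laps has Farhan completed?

31 laps

All finish a whole number of cycles simultaneously at t = LCM of the periods.
42 = 2 × 3 × 7
186 = 2 × 3 × 31
LCM(42, 186) = 2 × 3 × 7 × 31 = 1302.
Laps for period 42: 1302 / 42 = 31.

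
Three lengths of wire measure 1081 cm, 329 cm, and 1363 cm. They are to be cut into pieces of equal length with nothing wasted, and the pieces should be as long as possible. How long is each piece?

47 cm

Each piece length must divide every original length, so the longest possible is gcd(1081, 329, 1363).
1081 = 23 × 47
329 = 7 × 47
1363 = 29 × 47
gcd(1081, 329, 1363) = 47.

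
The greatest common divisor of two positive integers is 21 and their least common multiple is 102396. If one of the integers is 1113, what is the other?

For two integers, gcd × lcm = product, so the other is (21 × 102396) / 1113 = 2150316 / 1113 = 1932.

1932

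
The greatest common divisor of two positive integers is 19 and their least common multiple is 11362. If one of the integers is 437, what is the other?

494

For two integers, gcd × lcm = product, so the other is (19 × 11362) / 437 = 215878 / 437 = 494.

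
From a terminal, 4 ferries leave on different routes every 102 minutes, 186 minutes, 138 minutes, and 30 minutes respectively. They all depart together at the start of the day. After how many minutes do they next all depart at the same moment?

We need the least common multiple of the intervals.
102 = 2 × 3 × 17
186 = 2 × 3 × 31
138 = 2 × 3 × 23
30 = 2 × 3 × 5
LCM(102, 186, 138, 30) = 2 × 3 × 5 × 17 × 23 × 31 = 363630.

363630 minutes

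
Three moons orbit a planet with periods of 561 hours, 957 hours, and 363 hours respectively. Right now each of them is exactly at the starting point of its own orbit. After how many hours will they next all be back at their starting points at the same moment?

They coincide at every common multiple of the periods; the first is the LCM.
561 = 3 × 11 × 17
957 = 3 × 11 × 29
363 = 3 × 11^2
LCM(561, 957, 363) = 3 × 11^2 × 17 × 29 = 178959.

178959 hours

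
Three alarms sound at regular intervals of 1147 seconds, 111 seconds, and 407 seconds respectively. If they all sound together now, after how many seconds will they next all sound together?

The first simultaneous occurrence is after LCM of the individual periods.
1147 = 31 × 37
111 = 3 × 37
407 = 11 × 37
LCM(1147, 111, 407) = 3 × 11 × 31 × 37 = 37851.

37851 seconds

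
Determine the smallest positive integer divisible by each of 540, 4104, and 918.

540 = 2^2 × 3^3 × 5
4104 = 2^3 × 3^3 × 19
918 = 2 × 3^3 × 17
LCM(540, 4104, 918) = 2^3 × 3^3 × 5 × 17 × 19 = 348840.

348840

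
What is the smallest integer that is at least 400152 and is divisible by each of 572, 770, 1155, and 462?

The integer must be a common multiple of 572, 770, 1155, and 462, so a multiple of their LCM.
572 = 2^2 × 11 × 13
770 = 2 × 5 × 7 × 11
1155 = 3 × 5 × 7 × 11
462 = 2 × 3 × 7 × 11
LCM(572, 770, 1155, 462) = 2^2 × 3 × 5 × 7 × 11 × 13 = 60060.
Smallest multiple of 60060 that is ≥ 400152: ⌈400152/60060⌉ × 60060 = 7 × 60060 = 420420.

420420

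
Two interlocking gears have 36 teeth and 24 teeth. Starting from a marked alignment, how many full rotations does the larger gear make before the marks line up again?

They are all back at their starting positions together after one LCM of the periods.
36 = 2^2 × 3^2
24 = 2^3 × 3
LCM(36, 24) = 2^3 × 3^2 = 72.
Rotations for period 36: 72 / 36 = 2.

2 rotations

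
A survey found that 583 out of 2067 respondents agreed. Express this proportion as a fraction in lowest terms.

583 = 11 × 53
2067 = 3 × 13 × 53
gcd(583, 2067) = 53.
Divide numerator and denominator by 53: 583/2067 = 11/39.

11/39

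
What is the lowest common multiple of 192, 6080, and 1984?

192 = 2^6 × 3
6080 = 2^6 × 5 × 19
1984 = 2^6 × 31
LCM(192, 6080, 1984) = 2^6 × 3 × 5 × 19 × 31 = 565440.

565440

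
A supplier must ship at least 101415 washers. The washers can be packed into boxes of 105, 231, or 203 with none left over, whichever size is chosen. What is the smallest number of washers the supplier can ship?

133980

The number of washers must be a common multiple of 105, 231, and 203, so a multiple of their LCM.
105 = 3 × 5 × 7
231 = 3 × 7 × 11
203 = 7 × 29
LCM(105, 231, 203) = 3 × 5 × 7 × 11 × 29 = 33495.
Smallest multiple of 33495 that is ≥ 101415: ⌈101415/33495⌉ × 33495 = 4 × 33495 = 133980.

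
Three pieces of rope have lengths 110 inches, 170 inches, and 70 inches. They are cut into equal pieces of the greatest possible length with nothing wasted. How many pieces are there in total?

35

Piece length = gcd(110, 170, 70).
110 = 2 × 5 × 11
170 = 2 × 5 × 17
70 = 2 × 5 × 7
gcd(110, 170, 70) = 2 × 5 = 10.
Total pieces = 110/10 + 170/10 + 70/10 = 11 + 17 + 7 = 35.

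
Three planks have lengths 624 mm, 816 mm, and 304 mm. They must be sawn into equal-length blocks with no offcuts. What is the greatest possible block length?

16 mm

The block length must divide every plank, so the greatest is gcd(624, 816, 304).
624 = 2^4 × 3 × 13
816 = 2^4 × 3 × 17
304 = 2^4 × 19
gcd(624, 816, 304) = 2^4 = 16.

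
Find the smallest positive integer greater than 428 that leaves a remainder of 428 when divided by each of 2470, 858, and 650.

N − 428 must be a common multiple of 2470, 858, and 650.
2470 = 2 × 5 × 13 × 19
858 = 2 × 3 × 11 × 13
650 = 2 × 5^2 × 13
LCM(2470, 858, 650) = 2 × 3 × 5^2 × 11 × 13 × 19 = 407550.
Smallest N > 428 is LCM + 428 = 407550 + 428 = 407978.

407978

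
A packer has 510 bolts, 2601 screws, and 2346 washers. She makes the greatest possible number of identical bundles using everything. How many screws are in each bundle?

Number of bundles = gcd(510, 2601, 2346).
510 = 2 × 3 × 5 × 17
2601 = 3^2 × 17^2
2346 = 2 × 3 × 17 × 23
gcd(510, 2601, 2346) = 3 × 17 = 51.
screws per bundle = 2601 / 51 = 51.

51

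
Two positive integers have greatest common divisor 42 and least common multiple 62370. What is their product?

For any two positive integers, gcd × lcm = product = 42 × 62370 = 2619540.

2619540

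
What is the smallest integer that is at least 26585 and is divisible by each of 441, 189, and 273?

34398

The integer must be a common multiple of 441, 189, and 273, so a multiple of their LCM.
441 = 3^2 × 7^2
189 = 3^3 × 7
273 = 3 × 7 × 13
LCM(441, 189, 273) = 3^3 × 7^2 × 13 = 17199.
Smallest multiple of 17199 that is ≥ 26585: ⌈26585/17199⌉ × 17199 = 2 × 17199 = 34398.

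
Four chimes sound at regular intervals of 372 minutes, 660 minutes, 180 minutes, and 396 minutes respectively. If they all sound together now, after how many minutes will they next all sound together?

61380 minutes

The first simultaneous occurrence is after LCM of the individual periods.
372 = 2^2 × 3 × 31
660 = 2^2 × 3 × 5 × 11
180 = 2^2 × 3^2 × 5
396 = 2^2 × 3^2 × 11
LCM(372, 660, 180, 396) = 2^2 × 3^2 × 5 × 11 × 31 = 61380.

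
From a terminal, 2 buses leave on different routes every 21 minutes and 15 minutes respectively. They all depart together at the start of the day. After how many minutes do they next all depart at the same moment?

105 minutes

We need the least common multiple of the intervals.
21 = 3 × 7
15 = 3 × 5
LCM(21, 15) = 3 × 5 × 7 = 105.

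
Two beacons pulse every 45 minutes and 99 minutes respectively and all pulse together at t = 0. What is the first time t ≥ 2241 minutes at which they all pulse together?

Joint pulses occur at multiples of LCM(45, 99).
45 = 3^2 × 5
99 = 3^2 × 11
LCM(45, 99) = 3^2 × 5 × 11 = 495.
Smallest multiple of 495 that is ≥ 2241: ⌈2241/495⌉ × 495 = 5 × 495 = 2475.

2475 minutes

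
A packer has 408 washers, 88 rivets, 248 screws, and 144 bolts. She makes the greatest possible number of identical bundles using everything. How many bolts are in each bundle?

18

Number of bundles = gcd(408, 88, 248, 144).
408 = 2^3 × 3 × 17
88 = 2^3 × 11
248 = 2^3 × 31
144 = 2^4 × 3^2
gcd(408, 88, 248, 144) = 2^3 = 8.
bolts per bundle = 144 / 8 = 18.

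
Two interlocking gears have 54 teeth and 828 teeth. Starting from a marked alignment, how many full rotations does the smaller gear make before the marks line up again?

46 rotations

The first common completion time is the LCM of the periods.
54 = 2 × 3^3
828 = 2^2 × 3^2 × 23
LCM(54, 828) = 2^2 × 3^3 × 23 = 2484.
Rotations for period 54: 2484 / 54 = 46.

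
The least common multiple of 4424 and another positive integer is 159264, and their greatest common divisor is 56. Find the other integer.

gcd × lcm = product of the two integers, so the other integer is (56 × 159264) / 4424 = 2016.

2016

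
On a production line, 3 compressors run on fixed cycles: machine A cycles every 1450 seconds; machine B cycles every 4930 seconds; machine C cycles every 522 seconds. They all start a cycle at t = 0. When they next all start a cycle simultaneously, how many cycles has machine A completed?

All finish a whole number of cycles simultaneously at t = LCM of the periods.
1450 = 2 × 5^2 × 29
4930 = 2 × 5 × 17 × 29
522 = 2 × 3^2 × 29
LCM(1450, 4930, 522) = 2 × 3^2 × 5^2 × 17 × 29 = 221850.
Cycles for period 1450: 221850 / 1450 = 153.

153 cycles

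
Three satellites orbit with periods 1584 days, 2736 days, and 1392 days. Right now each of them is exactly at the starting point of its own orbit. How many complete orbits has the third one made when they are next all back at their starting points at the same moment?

627 orbits

They are all back at their starting positions together after one LCM of the periods.
1584 = 2^4 × 3^2 × 11
2736 = 2^4 × 3^2 × 19
1392 = 2^4 × 3 × 29
LCM(1584, 2736, 1392) = 2^4 × 3^2 × 11 × 19 × 29 = 872784.
Orbits for period 1392: 872784 / 1392 = 627.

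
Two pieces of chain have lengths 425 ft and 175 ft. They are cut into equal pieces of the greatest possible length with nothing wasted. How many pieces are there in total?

24

Piece length = gcd(425, 175).
425 = 5^2 × 17
175 = 5^2 × 7
gcd(425, 175) = 5^2 = 25.
Total pieces = 425/25 + 175/25 = 17 + 7 = 24.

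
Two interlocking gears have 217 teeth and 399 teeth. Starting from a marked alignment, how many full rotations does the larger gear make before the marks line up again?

All finish a whole number of cycles simultaneously at t = LCM of the periods.
217 = 7 × 31
399 = 3 × 7 × 19
LCM(217, 399) = 3 × 7 × 19 × 31 = 12369.
Rotations for period 399: 12369 / 399 = 31.

31 rotations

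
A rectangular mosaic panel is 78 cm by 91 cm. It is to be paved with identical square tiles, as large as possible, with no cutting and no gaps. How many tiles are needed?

42

Tile side = gcd(78, 91).
78 = 2 × 3 × 13
91 = 7 × 13
gcd(78, 91) = 13.
Tiles: (78/13) × (91/13) = 6 × 7 = 42.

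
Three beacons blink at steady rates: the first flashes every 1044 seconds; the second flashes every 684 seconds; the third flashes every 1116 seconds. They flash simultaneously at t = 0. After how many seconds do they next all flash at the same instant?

614916 seconds

We need the least common multiple of the intervals.
1044 = 2^2 × 3^2 × 29
684 = 2^2 × 3^2 × 19
1116 = 2^2 × 3^2 × 31
LCM(1044, 684, 1116) = 2^2 × 3^2 × 19 × 29 × 31 = 614916.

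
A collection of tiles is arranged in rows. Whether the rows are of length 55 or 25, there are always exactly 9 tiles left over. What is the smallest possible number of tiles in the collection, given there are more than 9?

N − 9 must be a common multiple of 55 and 25.
55 = 5 × 11
25 = 5^2
LCM(55, 25) = 5^2 × 11 = 275.
Smallest N > 9 is LCM + 9 = 275 + 9 = 284.

284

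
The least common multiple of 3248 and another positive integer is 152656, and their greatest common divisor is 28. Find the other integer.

gcd × lcm = product of the two integers, so the other integer is (28 × 152656) / 3248 = 1316.

1316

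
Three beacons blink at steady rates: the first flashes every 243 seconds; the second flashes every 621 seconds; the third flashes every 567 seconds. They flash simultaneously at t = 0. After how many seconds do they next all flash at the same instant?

They coincide at every common multiple of the periods; the first is the LCM.
243 = 3^5
621 = 3^3 × 23
567 = 3^4 × 7
LCM(243, 621, 567) = 3^5 × 7 × 23 = 39123.

39123 seconds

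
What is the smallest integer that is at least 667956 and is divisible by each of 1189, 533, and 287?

757393

The integer must be a common multiple of 1189, 533, and 287, so a multiple of their LCM.
1189 = 29 × 41
533 = 13 × 41
287 = 7 × 41
LCM(1189, 533, 287) = 7 × 13 × 29 × 41 = 108199.
Smallest multiple of 108199 that is ≥ 667956: ⌈667956/108199⌉ × 108199 = 7 × 108199 = 757393.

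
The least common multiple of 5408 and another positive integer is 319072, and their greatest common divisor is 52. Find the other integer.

3068

gcd × lcm = product of the two integers, so the other integer is (52 × 319072) / 5408 = 3068.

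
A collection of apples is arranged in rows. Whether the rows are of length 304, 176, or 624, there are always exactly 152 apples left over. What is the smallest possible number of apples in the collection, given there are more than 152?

130568

N − 152 must be a common multiple of 304, 176, and 624.
304 = 2^4 × 19
176 = 2^4 × 11
624 = 2^4 × 3 × 13
LCM(304, 176, 624) = 2^4 × 3 × 11 × 13 × 19 = 130416.
Smallest N > 152 is LCM + 152 = 130416 + 152 = 130568.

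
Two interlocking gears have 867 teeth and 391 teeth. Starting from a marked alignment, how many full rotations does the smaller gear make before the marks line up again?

The first common completion time is the LCM of the periods.
867 = 3 × 17^2
391 = 17 × 23
LCM(867, 391) = 3 × 17^2 × 23 = 19941.
Rotations for period 391: 19941 / 391 = 51.

51 rotations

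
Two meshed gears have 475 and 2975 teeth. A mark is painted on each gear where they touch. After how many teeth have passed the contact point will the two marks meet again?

They coincide at every common multiple of the periods; the first is the LCM.
475 = 5^2 × 19
2975 = 5^2 × 7 × 17
LCM(475, 2975) = 5^2 × 7 × 17 × 19 = 56525.

56525 teeth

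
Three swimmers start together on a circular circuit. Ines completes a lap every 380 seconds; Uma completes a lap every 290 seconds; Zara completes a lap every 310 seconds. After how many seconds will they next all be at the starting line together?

341620 seconds

We need the least common multiple of the intervals.
380 = 2^2 × 5 × 19
290 = 2 × 5 × 29
310 = 2 × 5 × 31
LCM(380, 290, 310) = 2^2 × 5 × 19 × 29 × 31 = 341620.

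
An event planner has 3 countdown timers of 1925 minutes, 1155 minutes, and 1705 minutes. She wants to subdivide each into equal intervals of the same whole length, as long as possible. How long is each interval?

55 minutes

The interval must divide each timer length; the longest such is the gcd.
1925 = 5^2 × 7 × 11
1155 = 3 × 5 × 7 × 11
1705 = 5 × 11 × 31
gcd(1925, 1155, 1705) = 5 × 11 = 55.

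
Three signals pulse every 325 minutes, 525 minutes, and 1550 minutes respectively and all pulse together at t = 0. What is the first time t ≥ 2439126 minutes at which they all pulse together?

Joint pulses occur at multiples of LCM(325, 525, 1550).
325 = 5^2 × 13
525 = 3 × 5^2 × 7
1550 = 2 × 5^2 × 31
LCM(325, 525, 1550) = 2 × 3 × 5^2 × 7 × 13 × 31 = 423150.
Smallest multiple of 423150 that is ≥ 2439126: ⌈2439126/423150⌉ × 423150 = 6 × 423150 = 2538900.

2538900 minutes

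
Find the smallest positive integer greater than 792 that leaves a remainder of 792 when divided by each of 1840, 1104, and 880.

N − 792 must be a common multiple of 1840, 1104, and 880.
1840 = 2^4 × 5 × 23
1104 = 2^4 × 3 × 23
880 = 2^4 × 5 × 11
LCM(1840, 1104, 880) = 2^4 × 3 × 5 × 11 × 23 = 60720.
Smallest N > 792 is LCM + 792 = 60720 + 792 = 61512.

61512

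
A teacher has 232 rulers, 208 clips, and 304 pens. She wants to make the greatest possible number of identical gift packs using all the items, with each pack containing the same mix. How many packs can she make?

The pack count must divide each quantity, so the greatest is gcd(232, 208, 304).
232 = 2^3 × 29
208 = 2^4 × 13
304 = 2^4 × 19
gcd(232, 208, 304) = 2^3 = 8.

8 packs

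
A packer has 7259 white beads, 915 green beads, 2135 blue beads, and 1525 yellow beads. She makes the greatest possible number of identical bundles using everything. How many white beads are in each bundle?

Number of bundles = gcd(7259, 915, 2135, 1525).
7259 = 7 × 17 × 61
915 = 3 × 5 × 61
2135 = 5 × 7 × 61
1525 = 5^2 × 61
gcd(7259, 915, 2135, 1525) = 61.
white beads per bundle = 7259 / 61 = 119.

119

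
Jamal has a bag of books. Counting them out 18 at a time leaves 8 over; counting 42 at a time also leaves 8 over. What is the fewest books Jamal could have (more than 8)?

N − 8 must be a common multiple of 18 and 42.
18 = 2 × 3^2
42 = 2 × 3 × 7
LCM(18, 42) = 2 × 3^2 × 7 = 126.
Smallest N > 8 is LCM + 8 = 126 + 8 = 134.

134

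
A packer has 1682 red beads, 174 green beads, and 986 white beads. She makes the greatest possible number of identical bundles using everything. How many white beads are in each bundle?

Number of bundles = gcd(1682, 174, 986).
1682 = 2 × 29^2
174 = 2 × 3 × 29
986 = 2 × 17 × 29
gcd(1682, 174, 986) = 2 × 29 = 58.
white beads per bundle = 986 / 58 = 17.

17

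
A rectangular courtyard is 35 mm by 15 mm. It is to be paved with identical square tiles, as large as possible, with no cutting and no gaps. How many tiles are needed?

21

Tile side = gcd(35, 15).
35 = 5 × 7
15 = 3 × 5
gcd(35, 15) = 5.
Tiles: (35/5) × (15/5) = 7 × 3 = 21.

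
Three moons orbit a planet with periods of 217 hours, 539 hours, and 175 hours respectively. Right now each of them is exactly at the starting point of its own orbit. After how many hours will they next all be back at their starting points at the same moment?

417725 hours

They coincide at every common multiple of the periods; the first is the LCM.
217 = 7 × 31
539 = 7^2 × 11
175 = 5^2 × 7
LCM(217, 539, 175) = 5^2 × 7^2 × 11 × 31 = 417725.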